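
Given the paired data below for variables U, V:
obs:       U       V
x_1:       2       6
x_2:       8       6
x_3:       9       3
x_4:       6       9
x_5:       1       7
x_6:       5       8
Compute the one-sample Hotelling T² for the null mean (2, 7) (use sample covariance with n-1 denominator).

Step 1 — sample mean vector:
  mean(U) = (2 + 8 + 9 + 6 + 1 + 5) / 6 = 31/6 = 5.1667
  mean(V) = (6 + 6 + 3 + 9 + 7 + 8) / 6 = 39/6 = 6.5
  x̄ = (5.1667, 6.5),  deviation x̄ - mu_0 = (5.1667, 6.5) - (2, 7) = (3.1667, -0.5).

Step 2 — sample covariance matrix, S[i,j] = (1/(n-1)) · Σ_k (x_{k,i} - mean_i) · (x_{k,j} - mean_j), divisor n-1 = 5:
  S[U,U] = ((-3.1667)·(-3.1667) + (2.8333)·(2.8333) + (3.8333)·(3.8333) + (0.8333)·(0.8333) + (-4.1667)·(-4.1667) + (-0.1667)·(-0.1667)) / 5 = 50.8333/5 = 10.1667
  S[U,V] = ((-3.1667)·(-0.5) + (2.8333)·(-0.5) + (3.8333)·(-3.5) + (0.8333)·(2.5) + (-4.1667)·(0.5) + (-0.1667)·(1.5)) / 5 = -13.5/5 = -2.7
  S[V,V] = ((-0.5)·(-0.5) + (-0.5)·(-0.5) + (-3.5)·(-3.5) + (2.5)·(2.5) + (0.5)·(0.5) + (1.5)·(1.5)) / 5 = 21.5/5 = 4.3
  S = [[10.1667, -2.7],
 [-2.7, 4.3]].

Step 3 — invert S. det(S) = 10.1667·4.3 - (-2.7)² = 36.4267.
  S^{-1} = (1/det) · [[d, -b], [-b, a]] = [[0.118, 0.0741],
 [0.0741, 0.2791]].

Step 4 — quadratic form (x̄ - mu_0)^T · S^{-1} · (x̄ - mu_0):
  S^{-1} · (x̄ - mu_0) = (0.3367, 0.0952),
  (x̄ - mu_0)^T · [...] = (3.1667)·(0.3367) + (-0.5)·(0.0952) = 1.0188.

Step 5 — scale by n: T² = 6 · 1.0188 = 6.1127.

T² ≈ 6.1127


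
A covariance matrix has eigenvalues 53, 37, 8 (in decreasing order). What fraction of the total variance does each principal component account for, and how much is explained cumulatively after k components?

Step 1 — total variance = trace(Sigma) = Σ λ_i = 53 + 37 + 8 = 98.

Step 2 — fraction explained by component i = λ_i / Σ λ:
  PC1: 53/98 = 0.5408
  PC2: 37/98 = 0.3776
  PC3: 8/98 = 0.0816

Step 3 — cumulative fraction after k components = (λ_1 + ... + λ_k) / Σ λ:
  k = 1: 53/98 = 0.5408
  k = 2: (53 + 37)/98 = 90/98 = 0.9184
  k = 3: (53 + 37 + 8)/98 = 98/98 = 1

Summary (fraction, with percent):

explained: PC1 0.5408 (54.08%), PC2 0.3776 (37.76%), PC3 0.0816 (8.16%);  cumulative: 0.5408, 0.9184, 1


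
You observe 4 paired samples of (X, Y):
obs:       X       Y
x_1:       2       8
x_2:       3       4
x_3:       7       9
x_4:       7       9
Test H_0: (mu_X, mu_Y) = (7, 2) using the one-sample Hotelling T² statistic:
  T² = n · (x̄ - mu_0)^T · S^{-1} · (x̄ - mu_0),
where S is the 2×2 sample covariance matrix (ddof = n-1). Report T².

Step 1 — sample mean vector:
  mean(X) = (2 + 3 + 7 + 7) / 4 = 19/4 = 4.75
  mean(Y) = (8 + 4 + 9 + 9) / 4 = 30/4 = 7.5
  x̄ = (4.75, 7.5),  deviation x̄ - mu_0 = (4.75, 7.5) - (7, 2) = (-2.25, 5.5).

Step 2 — sample covariance matrix, S[i,j] = (1/(n-1)) · Σ_k (x_{k,i} - mean_i) · (x_{k,j} - mean_j), divisor n-1 = 3:
  S[X,X] = ((-2.75)·(-2.75) + (-1.75)·(-1.75) + (2.25)·(2.25) + (2.25)·(2.25)) / 3 = 20.75/3 = 6.9167
  S[X,Y] = ((-2.75)·(0.5) + (-1.75)·(-3.5) + (2.25)·(1.5) + (2.25)·(1.5)) / 3 = 11.5/3 = 3.8333
  S[Y,Y] = ((0.5)·(0.5) + (-3.5)·(-3.5) + (1.5)·(1.5) + (1.5)·(1.5)) / 3 = 17/3 = 5.6667
  S = [[6.9167, 3.8333],
 [3.8333, 5.6667]].

Step 3 — invert S. det(S) = 6.9167·5.6667 - (3.8333)² = 24.5.
  S^{-1} = (1/det) · [[d, -b], [-b, a]] = [[0.2313, -0.1565],
 [-0.1565, 0.2823]].

Step 4 — quadratic form (x̄ - mu_0)^T · S^{-1} · (x̄ - mu_0):
  S^{-1} · (x̄ - mu_0) = (-1.381, 1.9048),
  (x̄ - mu_0)^T · [...] = (-2.25)·(-1.381) + (5.5)·(1.9048) = 13.5833.

Step 5 — scale by n: T² = 4 · 13.5833 = 54.3333.

T² ≈ 54.3333


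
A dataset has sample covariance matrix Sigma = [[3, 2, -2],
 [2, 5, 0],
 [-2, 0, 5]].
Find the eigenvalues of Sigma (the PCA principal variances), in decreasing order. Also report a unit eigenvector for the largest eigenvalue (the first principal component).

Step 1 — characteristic polynomial p(λ) = det(λI - Sigma) = λ³ - tr·λ² + c_1·λ - det, where tr = trace, c_1 = sum of the principal 2×2 minors, det = det(Sigma):
  tr = 3 + 5 + 5 = 13,
  c_1 = (3·5 - (2)²) + (3·5 - (-2)²) + (5·5 - (0)²) = 11 + 11 + 25 = 47,
  det = 3·(5·5 - (0)²) - (2)·((2)·5 - (0)·(-2)) + (-2)·((2)·(0) - 5·(-2)) = 3·(25) - (2)·(10) + (-2)·(10) = 35.
  So p(λ) = λ³ - 13λ² + 47λ - 35.
Step 2 — look for an integer root (rational root theorem: any rational root is an integer divisor of 35). Testing λ = 1:
  p(1) = 1 - 13 + 47 - 35 = 0  ✓
  Dividing out (λ - 1): p(λ) = (λ - 1)(λ² - 12λ + 35).
Step 3 — remaining eigenvalues from the quadratic λ² - 12λ + 35 = 0:
  Δ = 12² - 4·35 = 144 - 140 = 4,  λ = (12 ± √4)/2 = (12 ± 2)/2 = 7 or 5.
  Sorted: λ_1 = 7,  λ_2 = 5,  λ_3 = 1  (check: sum = 13 = tr ✓).

Step 4 — unit eigenvector for λ_1 = 7: v spans the null space of (Sigma - λ_1 I), whose rows are
  r_1 = (-4, 2, -2),  r_2 = (2, -2, 0),  r_3 = (-2, 0, -2).
  v is orthogonal to every row, so take v ∝ r_1 × r_2 = ((2)·(0) - (-2)·(-2), (-2)·(2) - (-4)·(0), (-4)·(-2) - (2)·(2)) = (-4, -4, 4).
  Rescale (divide by 4; multiply by -1 so the first nonzero entry is positive): u = (1, 1, -1).
  ||u|| = √((1)² + (1)² + (-1)²) = √(3) ≈ 1.7321,  v_1 = u/||u|| ≈ (0.5774, 0.5774, -0.5774) (||v_1|| = 1).

λ_1 = 7,  λ_2 = 5,  λ_3 = 1;  v_1 ≈ (0.5774, 0.5774, -0.5774)


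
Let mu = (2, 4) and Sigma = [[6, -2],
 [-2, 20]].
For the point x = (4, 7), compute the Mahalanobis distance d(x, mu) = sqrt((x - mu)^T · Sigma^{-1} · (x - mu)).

Step 1 — centre the observation: (x - mu) = (2, 3).

Step 2 — invert Sigma. det(Sigma) = 6·20 - (-2)² = 116.
  Sigma^{-1} = (1/det) · [[d, -b], [-b, a]] = [[0.1724, 0.0172],
 [0.0172, 0.0517]].

Step 3 — form the quadratic (x - mu)^T · Sigma^{-1} · (x - mu):
  Sigma^{-1} · (x - mu) = (0.3966, 0.1897).
  (x - mu)^T · [Sigma^{-1} · (x - mu)] = (2)·(0.3966) + (3)·(0.1897) = 1.3621.

Step 4 — take square root: d = √(1.3621) ≈ 1.1671.

d(x, mu) = √(1.3621) ≈ 1.1671


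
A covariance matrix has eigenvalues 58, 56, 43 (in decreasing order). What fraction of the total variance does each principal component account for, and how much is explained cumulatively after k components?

Step 1 — total variance = trace(Sigma) = Σ λ_i = 58 + 56 + 43 = 157.

Step 2 — fraction explained by component i = λ_i / Σ λ:
  PC1: 58/157 = 0.3694
  PC2: 56/157 = 0.3567
  PC3: 43/157 = 0.2739

Step 3 — cumulative fraction after k components = (λ_1 + ... + λ_k) / Σ λ:
  k = 1: 58/157 = 0.3694
  k = 2: (58 + 56)/157 = 114/157 = 0.7261
  k = 3: (58 + 56 + 43)/157 = 157/157 = 1

Summary (fraction, with percent):

explained: PC1 0.3694 (36.94%), PC2 0.3567 (35.67%), PC3 0.2739 (27.39%);  cumulative: 0.3694, 0.7261, 1


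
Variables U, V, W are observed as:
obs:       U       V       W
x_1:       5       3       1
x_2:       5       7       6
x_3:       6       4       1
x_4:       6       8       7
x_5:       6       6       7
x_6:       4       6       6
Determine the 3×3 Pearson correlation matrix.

Step 1 — column means:
  mean(U) = (5 + 5 + 6 + 6 + 6 + 4) / 6 = 32/6 = 5.3333
  mean(V) = (3 + 7 + 4 + 8 + 6 + 6) / 6 = 34/6 = 5.6667
  mean(W) = (1 + 6 + 1 + 7 + 7 + 6) / 6 = 28/6 = 4.6667

Step 2 — sample variances and covariances s[i,j] = (1/(n-1)) · Σ_k (x_{k,i} - mean_i) · (x_{k,j} - mean_j), with n-1 = 5:
  s[U,U] = ((-0.3333)·(-0.3333) + (-0.3333)·(-0.3333) + (0.6667)·(0.6667) + (0.6667)·(0.6667) + (0.6667)·(0.6667) + (-1.3333)·(-1.3333)) / 5 = 3.3333/5 = 0.6667
  s[U,V] = ((-0.3333)·(-2.6667) + (-0.3333)·(1.3333) + (0.6667)·(-1.6667) + (0.6667)·(2.3333) + (0.6667)·(0.3333) + (-1.3333)·(0.3333)) / 5 = 0.6667/5 = 0.1333
  s[U,W] = ((-0.3333)·(-3.6667) + (-0.3333)·(1.3333) + (0.6667)·(-3.6667) + (0.6667)·(2.3333) + (0.6667)·(2.3333) + (-1.3333)·(1.3333)) / 5 = -0.3333/5 = -0.0667
  s[V,V] = ((-2.6667)·(-2.6667) + (1.3333)·(1.3333) + (-1.6667)·(-1.6667) + (2.3333)·(2.3333) + (0.3333)·(0.3333) + (0.3333)·(0.3333)) / 5 = 17.3333/5 = 3.4667
  s[V,W] = ((-2.6667)·(-3.6667) + (1.3333)·(1.3333) + (-1.6667)·(-3.6667) + (2.3333)·(2.3333) + (0.3333)·(2.3333) + (0.3333)·(1.3333)) / 5 = 24.3333/5 = 4.8667
  s[W,W] = ((-3.6667)·(-3.6667) + (1.3333)·(1.3333) + (-3.6667)·(-3.6667) + (2.3333)·(2.3333) + (2.3333)·(2.3333) + (1.3333)·(1.3333)) / 5 = 41.3333/5 = 8.2667
  Sample standard deviations s_i = √(s[i,i]):
  s(U) = √(0.6667) = 0.8165
  s(V) = √(3.4667) = 1.8619
  s(W) = √(8.2667) = 2.8752

Step 3 — r_{ij} = s_{ij} / (s_i · s_j):
  r[U,U] = 1 (diagonal).
  r[U,V] = 0.1333 / (0.8165 · 1.8619) = 0.1333 / 1.5202 = 0.0877
  r[U,W] = -0.0667 / (0.8165 · 2.8752) = -0.0667 / 2.3476 = -0.0284
  r[V,V] = 1 (diagonal).
  r[V,W] = 4.8667 / (1.8619 · 2.8752) = 4.8667 / 5.3533 = 0.9091
  r[W,W] = 1 (diagonal).

R is symmetric with unit diagonal. Assembling:

R = [[1, 0.0877, -0.0284],
 [0.0877, 1, 0.9091],
 [-0.0284, 0.9091, 1]]


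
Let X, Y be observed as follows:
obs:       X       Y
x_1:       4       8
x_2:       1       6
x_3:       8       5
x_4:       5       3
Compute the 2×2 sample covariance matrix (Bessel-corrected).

Step 1 — column means:
  mean(X) = (4 + 1 + 8 + 5) / 4 = 18/4 = 4.5
  mean(Y) = (8 + 6 + 5 + 3) / 4 = 22/4 = 5.5

Step 2 — sample covariance S[i,j] = (1/(n-1)) · Σ_k (x_{k,i} - mean_i) · (x_{k,j} - mean_j), with n-1 = 3.
  S[X,X] = ((-0.5)·(-0.5) + (-3.5)·(-3.5) + (3.5)·(3.5) + (0.5)·(0.5)) / 3 = 25/3 = 8.3333
  S[X,Y] = ((-0.5)·(2.5) + (-3.5)·(0.5) + (3.5)·(-0.5) + (0.5)·(-2.5)) / 3 = -6/3 = -2
  S[Y,Y] = ((2.5)·(2.5) + (0.5)·(0.5) + (-0.5)·(-0.5) + (-2.5)·(-2.5)) / 3 = 13/3 = 4.3333

S is symmetric (S[j,i] = S[i,j]). Assembling:

S = [[8.3333, -2],
 [-2, 4.3333]]


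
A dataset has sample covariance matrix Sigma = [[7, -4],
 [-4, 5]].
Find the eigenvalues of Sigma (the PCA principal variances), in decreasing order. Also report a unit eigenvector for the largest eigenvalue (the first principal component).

Step 1 — characteristic polynomial of 2×2 Sigma:
  det(Sigma - λI) = λ² - trace · λ + det = 0.
  trace = 7 + 5 = 12, det = 7·5 - (-4)² = 19.
Step 2 — discriminant:
  Δ = trace² - 4·det = 144 - 76 = 68.
Step 3 — eigenvalues:
  λ = (trace ± √Δ)/2 = (12 ± 8.2462)/2,
  λ_1 = 10.1231,  λ_2 = 1.8769.

Step 4 — unit eigenvector for λ_1: solve (Sigma - λ_1 I)v = 0. First row:
  (7 - 10.1231)·v_x + (-4)·v_y = 0, i.e. (-3.1231)·v_x + (-4)·v_y = 0,
  so v ∝ (b, λ_1 - a) = (-4, 3.1231); multiply by -1 so the first entry is positive: u = (4, -3.1231).
  ||u|| = √((4)² + (-3.1231)²) = √(25.7538) ≈ 5.0748,
  v_1 = u/||u|| ≈ (0.7882, -0.6154) (||v_1|| = 1).

λ_1 = 10.1231,  λ_2 = 1.8769;  v_1 ≈ (0.7882, -0.6154)


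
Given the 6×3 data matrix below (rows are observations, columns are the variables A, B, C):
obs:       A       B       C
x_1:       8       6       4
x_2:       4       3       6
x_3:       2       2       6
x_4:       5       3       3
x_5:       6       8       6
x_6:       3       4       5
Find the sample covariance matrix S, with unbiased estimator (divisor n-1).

Step 1 — column means:
  mean(A) = (8 + 4 + 2 + 5 + 6 + 3) / 6 = 28/6 = 4.6667
  mean(B) = (6 + 3 + 2 + 3 + 8 + 4) / 6 = 26/6 = 4.3333
  mean(C) = (4 + 6 + 6 + 3 + 6 + 5) / 6 = 30/6 = 5

Step 2 — sample covariance S[i,j] = (1/(n-1)) · Σ_k (x_{k,i} - mean_i) · (x_{k,j} - mean_j), with n-1 = 5.
  S[A,A] = ((3.3333)·(3.3333) + (-0.6667)·(-0.6667) + (-2.6667)·(-2.6667) + (0.3333)·(0.3333) + (1.3333)·(1.3333) + (-1.6667)·(-1.6667)) / 5 = 23.3333/5 = 4.6667
  S[A,B] = ((3.3333)·(1.6667) + (-0.6667)·(-1.3333) + (-2.6667)·(-2.3333) + (0.3333)·(-1.3333) + (1.3333)·(3.6667) + (-1.6667)·(-0.3333)) / 5 = 17.6667/5 = 3.5333
  S[A,C] = ((3.3333)·(-1) + (-0.6667)·(1) + (-2.6667)·(1) + (0.3333)·(-2) + (1.3333)·(1) + (-1.6667)·(0)) / 5 = -6/5 = -1.2
  S[B,B] = ((1.6667)·(1.6667) + (-1.3333)·(-1.3333) + (-2.3333)·(-2.3333) + (-1.3333)·(-1.3333) + (3.6667)·(3.6667) + (-0.3333)·(-0.3333)) / 5 = 25.3333/5 = 5.0667
  S[B,C] = ((1.6667)·(-1) + (-1.3333)·(1) + (-2.3333)·(1) + (-1.3333)·(-2) + (3.6667)·(1) + (-0.3333)·(0)) / 5 = 1/5 = 0.2
  S[C,C] = ((-1)·(-1) + (1)·(1) + (1)·(1) + (-2)·(-2) + (1)·(1) + (0)·(0)) / 5 = 8/5 = 1.6

S is symmetric (S[j,i] = S[i,j]). Assembling:

S = [[4.6667, 3.5333, -1.2],
 [3.5333, 5.0667, 0.2],
 [-1.2, 0.2, 1.6]]


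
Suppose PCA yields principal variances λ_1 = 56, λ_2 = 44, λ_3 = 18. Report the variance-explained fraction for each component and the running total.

Step 1 — total variance = trace(Sigma) = Σ λ_i = 56 + 44 + 18 = 118.

Step 2 — fraction explained by component i = λ_i / Σ λ:
  PC1: 56/118 = 0.4746
  PC2: 44/118 = 0.3729
  PC3: 18/118 = 0.1525

Step 3 — cumulative fraction after k components = (λ_1 + ... + λ_k) / Σ λ:
  k = 1: 56/118 = 0.4746
  k = 2: (56 + 44)/118 = 100/118 = 0.8475
  k = 3: (56 + 44 + 18)/118 = 118/118 = 1

Summary (fraction, with percent):

explained: PC1 0.4746 (47.46%), PC2 0.3729 (37.29%), PC3 0.1525 (15.25%);  cumulative: 0.4746, 0.8475, 1


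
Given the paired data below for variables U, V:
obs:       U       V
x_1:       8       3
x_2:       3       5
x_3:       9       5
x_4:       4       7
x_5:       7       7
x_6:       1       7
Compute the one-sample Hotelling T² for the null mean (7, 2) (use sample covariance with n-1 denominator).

Step 1 — sample mean vector:
  mean(U) = (8 + 3 + 9 + 4 + 7 + 1) / 6 = 32/6 = 5.3333
  mean(V) = (3 + 5 + 5 + 7 + 7 + 7) / 6 = 34/6 = 5.6667
  x̄ = (5.3333, 5.6667),  deviation x̄ - mu_0 = (5.3333, 5.6667) - (7, 2) = (-1.6667, 3.6667).

Step 2 — sample covariance matrix, S[i,j] = (1/(n-1)) · Σ_k (x_{k,i} - mean_i) · (x_{k,j} - mean_j), divisor n-1 = 5:
  S[U,U] = ((2.6667)·(2.6667) + (-2.3333)·(-2.3333) + (3.6667)·(3.6667) + (-1.3333)·(-1.3333) + (1.6667)·(1.6667) + (-4.3333)·(-4.3333)) / 5 = 49.3333/5 = 9.8667
  S[U,V] = ((2.6667)·(-2.6667) + (-2.3333)·(-0.6667) + (3.6667)·(-0.6667) + (-1.3333)·(1.3333) + (1.6667)·(1.3333) + (-4.3333)·(1.3333)) / 5 = -13.3333/5 = -2.6667
  S[V,V] = ((-2.6667)·(-2.6667) + (-0.6667)·(-0.6667) + (-0.6667)·(-0.6667) + (1.3333)·(1.3333) + (1.3333)·(1.3333) + (1.3333)·(1.3333)) / 5 = 13.3333/5 = 2.6667
  S = [[9.8667, -2.6667],
 [-2.6667, 2.6667]].

Step 3 — invert S. det(S) = 9.8667·2.6667 - (-2.6667)² = 19.2.
  S^{-1} = (1/det) · [[d, -b], [-b, a]] = [[0.1389, 0.1389],
 [0.1389, 0.5139]].

Step 4 — quadratic form (x̄ - mu_0)^T · S^{-1} · (x̄ - mu_0):
  S^{-1} · (x̄ - mu_0) = (0.2778, 1.6528),
  (x̄ - mu_0)^T · [...] = (-1.6667)·(0.2778) + (3.6667)·(1.6528) = 5.5972.

Step 5 — scale by n: T² = 6 · 5.5972 = 33.5833.

T² ≈ 33.5833


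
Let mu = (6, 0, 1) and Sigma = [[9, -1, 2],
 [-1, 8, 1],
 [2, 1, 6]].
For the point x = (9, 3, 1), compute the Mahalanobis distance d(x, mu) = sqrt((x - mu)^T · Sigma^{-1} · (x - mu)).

Step 1 — centre the observation: (x - mu) = (3, 3, 0).

Step 2 — invert Sigma (cofactor / det for 3×3, or solve directly):
  Sigma^{-1} = [[0.1234, 0.021, -0.0446],
 [0.021, 0.1312, -0.0289],
 [-0.0446, -0.0289, 0.1864]].

Step 3 — form the quadratic (x - mu)^T · Sigma^{-1} · (x - mu):
  Sigma^{-1} · (x - mu) = (0.4331, 0.4567, -0.2205).
  (x - mu)^T · [Sigma^{-1} · (x - mu)] = (3)·(0.4331) + (3)·(0.4567) + (0)·(-0.2205) = 2.6693.

Step 4 — take square root: d = √(2.6693) ≈ 1.6338.

d(x, mu) = √(2.6693) ≈ 1.6338


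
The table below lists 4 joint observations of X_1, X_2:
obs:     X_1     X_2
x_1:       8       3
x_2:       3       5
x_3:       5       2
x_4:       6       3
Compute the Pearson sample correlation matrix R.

Step 1 — column means:
  mean(X_1) = (8 + 3 + 5 + 6) / 4 = 22/4 = 5.5
  mean(X_2) = (3 + 5 + 2 + 3) / 4 = 13/4 = 3.25

Step 2 — sample variances and covariances s[i,j] = (1/(n-1)) · Σ_k (x_{k,i} - mean_i) · (x_{k,j} - mean_j), with n-1 = 3:
  s[X_1,X_1] = ((2.5)·(2.5) + (-2.5)·(-2.5) + (-0.5)·(-0.5) + (0.5)·(0.5)) / 3 = 13/3 = 4.3333
  s[X_1,X_2] = ((2.5)·(-0.25) + (-2.5)·(1.75) + (-0.5)·(-1.25) + (0.5)·(-0.25)) / 3 = -4.5/3 = -1.5
  s[X_2,X_2] = ((-0.25)·(-0.25) + (1.75)·(1.75) + (-1.25)·(-1.25) + (-0.25)·(-0.25)) / 3 = 4.75/3 = 1.5833
  Sample standard deviations s_i = √(s[i,i]):
  s(X_1) = √(4.3333) = 2.0817
  s(X_2) = √(1.5833) = 1.2583

Step 3 — r_{ij} = s_{ij} / (s_i · s_j):
  r[X_1,X_1] = 1 (diagonal).
  r[X_1,X_2] = -1.5 / (2.0817 · 1.2583) = -1.5 / 2.6194 = -0.5727
  r[X_2,X_2] = 1 (diagonal).

R is symmetric with unit diagonal. Assembling:

R = [[1, -0.5727],
 [-0.5727, 1]]


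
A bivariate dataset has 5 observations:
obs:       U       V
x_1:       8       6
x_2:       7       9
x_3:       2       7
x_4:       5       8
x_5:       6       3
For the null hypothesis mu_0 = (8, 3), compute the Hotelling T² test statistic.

Step 1 — sample mean vector:
  mean(U) = (8 + 7 + 2 + 5 + 6) / 5 = 28/5 = 5.6
  mean(V) = (6 + 9 + 7 + 8 + 3) / 5 = 33/5 = 6.6
  x̄ = (5.6, 6.6),  deviation x̄ - mu_0 = (5.6, 6.6) - (8, 3) = (-2.4, 3.6).

Step 2 — sample covariance matrix, S[i,j] = (1/(n-1)) · Σ_k (x_{k,i} - mean_i) · (x_{k,j} - mean_j), divisor n-1 = 4:
  S[U,U] = ((2.4)·(2.4) + (1.4)·(1.4) + (-3.6)·(-3.6) + (-0.6)·(-0.6) + (0.4)·(0.4)) / 4 = 21.2/4 = 5.3
  S[U,V] = ((2.4)·(-0.6) + (1.4)·(2.4) + (-3.6)·(0.4) + (-0.6)·(1.4) + (0.4)·(-3.6)) / 4 = -1.8/4 = -0.45
  S[V,V] = ((-0.6)·(-0.6) + (2.4)·(2.4) + (0.4)·(0.4) + (1.4)·(1.4) + (-3.6)·(-3.6)) / 4 = 21.2/4 = 5.3
  S = [[5.3, -0.45],
 [-0.45, 5.3]].

Step 3 — invert S. det(S) = 5.3·5.3 - (-0.45)² = 27.8875.
  S^{-1} = (1/det) · [[d, -b], [-b, a]] = [[0.19, 0.0161],
 [0.0161, 0.19]].

Step 4 — quadratic form (x̄ - mu_0)^T · S^{-1} · (x̄ - mu_0):
  S^{-1} · (x̄ - mu_0) = (-0.398, 0.6455),
  (x̄ - mu_0)^T · [...] = (-2.4)·(-0.398) + (3.6)·(0.6455) = 3.2789.

Step 5 — scale by n: T² = 5 · 3.2789 = 16.3944.

T² ≈ 16.3944


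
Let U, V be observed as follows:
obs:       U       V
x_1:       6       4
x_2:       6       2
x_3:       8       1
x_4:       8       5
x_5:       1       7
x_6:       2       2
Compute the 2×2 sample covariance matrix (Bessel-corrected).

Step 1 — column means:
  mean(U) = (6 + 6 + 8 + 8 + 1 + 2) / 6 = 31/6 = 5.1667
  mean(V) = (4 + 2 + 1 + 5 + 7 + 2) / 6 = 21/6 = 3.5

Step 2 — sample covariance S[i,j] = (1/(n-1)) · Σ_k (x_{k,i} - mean_i) · (x_{k,j} - mean_j), with n-1 = 5.
  S[U,U] = ((0.8333)·(0.8333) + (0.8333)·(0.8333) + (2.8333)·(2.8333) + (2.8333)·(2.8333) + (-4.1667)·(-4.1667) + (-3.1667)·(-3.1667)) / 5 = 44.8333/5 = 8.9667
  S[U,V] = ((0.8333)·(0.5) + (0.8333)·(-1.5) + (2.8333)·(-2.5) + (2.8333)·(1.5) + (-4.1667)·(3.5) + (-3.1667)·(-1.5)) / 5 = -13.5/5 = -2.7
  S[V,V] = ((0.5)·(0.5) + (-1.5)·(-1.5) + (-2.5)·(-2.5) + (1.5)·(1.5) + (3.5)·(3.5) + (-1.5)·(-1.5)) / 5 = 25.5/5 = 5.1

S is symmetric (S[j,i] = S[i,j]). Assembling:

S = [[8.9667, -2.7],
 [-2.7, 5.1]]


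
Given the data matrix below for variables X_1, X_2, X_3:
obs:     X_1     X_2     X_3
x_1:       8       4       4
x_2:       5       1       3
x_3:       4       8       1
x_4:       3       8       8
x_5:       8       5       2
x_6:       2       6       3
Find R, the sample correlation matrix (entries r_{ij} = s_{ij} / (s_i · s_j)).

Step 1 — column means:
  mean(X_1) = (8 + 5 + 4 + 3 + 8 + 2) / 6 = 30/6 = 5
  mean(X_2) = (4 + 1 + 8 + 8 + 5 + 6) / 6 = 32/6 = 5.3333
  mean(X_3) = (4 + 3 + 1 + 8 + 2 + 3) / 6 = 21/6 = 3.5

Step 2 — sample variances and covariances s[i,j] = (1/(n-1)) · Σ_k (x_{k,i} - mean_i) · (x_{k,j} - mean_j), with n-1 = 5:
  s[X_1,X_1] = ((3)·(3) + (0)·(0) + (-1)·(-1) + (-2)·(-2) + (3)·(3) + (-3)·(-3)) / 5 = 32/5 = 6.4
  s[X_1,X_2] = ((3)·(-1.3333) + (0)·(-4.3333) + (-1)·(2.6667) + (-2)·(2.6667) + (3)·(-0.3333) + (-3)·(0.6667)) / 5 = -15/5 = -3
  s[X_1,X_3] = ((3)·(0.5) + (0)·(-0.5) + (-1)·(-2.5) + (-2)·(4.5) + (3)·(-1.5) + (-3)·(-0.5)) / 5 = -8/5 = -1.6
  s[X_2,X_2] = ((-1.3333)·(-1.3333) + (-4.3333)·(-4.3333) + (2.6667)·(2.6667) + (2.6667)·(2.6667) + (-0.3333)·(-0.3333) + (0.6667)·(0.6667)) / 5 = 35.3333/5 = 7.0667
  s[X_2,X_3] = ((-1.3333)·(0.5) + (-4.3333)·(-0.5) + (2.6667)·(-2.5) + (2.6667)·(4.5) + (-0.3333)·(-1.5) + (0.6667)·(-0.5)) / 5 = 7/5 = 1.4
  s[X_3,X_3] = ((0.5)·(0.5) + (-0.5)·(-0.5) + (-2.5)·(-2.5) + (4.5)·(4.5) + (-1.5)·(-1.5) + (-0.5)·(-0.5)) / 5 = 29.5/5 = 5.9
  Sample standard deviations s_i = √(s[i,i]):
  s(X_1) = √(6.4) = 2.5298
  s(X_2) = √(7.0667) = 2.6583
  s(X_3) = √(5.9) = 2.429

Step 3 — r_{ij} = s_{ij} / (s_i · s_j):
  r[X_1,X_1] = 1 (diagonal).
  r[X_1,X_2] = -3 / (2.5298 · 2.6583) = -3 / 6.7251 = -0.4461
  r[X_1,X_3] = -1.6 / (2.5298 · 2.429) = -1.6 / 6.1449 = -0.2604
  r[X_2,X_2] = 1 (diagonal).
  r[X_2,X_3] = 1.4 / (2.6583 · 2.429) = 1.4 / 6.457 = 0.2168
  r[X_3,X_3] = 1 (diagonal).

R is symmetric with unit diagonal. Assembling:

R = [[1, -0.4461, -0.2604],
 [-0.4461, 1, 0.2168],
 [-0.2604, 0.2168, 1]]


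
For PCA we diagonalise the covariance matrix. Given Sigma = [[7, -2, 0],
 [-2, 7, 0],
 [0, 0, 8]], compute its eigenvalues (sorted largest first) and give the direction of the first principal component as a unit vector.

Step 1 — characteristic polynomial p(λ) = det(λI - Sigma) = λ³ - tr·λ² + c_1·λ - det, where tr = trace, c_1 = sum of the principal 2×2 minors, det = det(Sigma):
  tr = 7 + 7 + 8 = 22,
  c_1 = (7·7 - (-2)²) + (7·8 - (0)²) + (7·8 - (0)²) = 45 + 56 + 56 = 157,
  det = 7·(7·8 - (0)²) - (-2)·((-2)·8 - (0)·(0)) + (0)·((-2)·(0) - 7·(0)) = 7·(56) - (-2)·(-16) + (0)·(0) = 360.
  So p(λ) = λ³ - 22λ² + 157λ - 360.
Step 2 — look for an integer root (rational root theorem: any rational root is an integer divisor of 360). Testing λ = 5:
  p(5) = 125 - 550 + 785 - 360 = 0  ✓
  Dividing out (λ - 5): p(λ) = (λ - 5)(λ² - 17λ + 72).
Step 3 — remaining eigenvalues from the quadratic λ² - 17λ + 72 = 0:
  Δ = 17² - 4·72 = 289 - 288 = 1,  λ = (17 ± √1)/2 = (17 ± 1)/2 = 9 or 8.
  Sorted: λ_1 = 9,  λ_2 = 8,  λ_3 = 5  (check: sum = 22 = tr ✓).

Step 4 — unit eigenvector for λ_1 = 9: v spans the null space of (Sigma - λ_1 I), whose rows are
  r_1 = (-2, -2, 0),  r_2 = (-2, -2, 0),  r_3 = (0, 0, -1).
  v is orthogonal to every row, so take v ∝ r_1 × r_3 = ((-2)·(-1) - (0)·(0), (0)·(0) - (-2)·(-1), (-2)·(0) - (-2)·(0)) = (2, -2, 0).
  Rescale (divide by 2): u = (1, -1, 0).
  ||u|| = √((1)² + (-1)² + (0)²) = √(2) ≈ 1.4142,  v_1 = u/||u|| ≈ (0.7071, -0.7071, 0) (||v_1|| = 1).

λ_1 = 9,  λ_2 = 8,  λ_3 = 5;  v_1 ≈ (0.7071, -0.7071, 0)


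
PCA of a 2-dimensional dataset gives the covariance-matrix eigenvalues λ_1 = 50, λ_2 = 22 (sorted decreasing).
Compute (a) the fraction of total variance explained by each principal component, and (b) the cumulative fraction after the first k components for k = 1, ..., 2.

Step 1 — total variance = trace(Sigma) = Σ λ_i = 50 + 22 = 72.

Step 2 — fraction explained by component i = λ_i / Σ λ:
  PC1: 50/72 = 0.6944
  PC2: 22/72 = 0.3056

Step 3 — cumulative fraction after k components = (λ_1 + ... + λ_k) / Σ λ:
  k = 1: 50/72 = 0.6944
  k = 2: (50 + 22)/72 = 72/72 = 1

Summary (fraction, with percent):

explained: PC1 0.6944 (69.44%), PC2 0.3056 (30.56%);  cumulative: 0.6944, 1


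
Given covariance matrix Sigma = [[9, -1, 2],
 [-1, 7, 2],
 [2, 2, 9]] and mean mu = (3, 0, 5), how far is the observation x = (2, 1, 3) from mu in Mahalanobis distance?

Step 1 — centre the observation: (x - mu) = (-1, 1, -2).

Step 2 — invert Sigma (cofactor / det for 3×3, or solve directly):
  Sigma^{-1} = [[0.1214, 0.0267, -0.0329],
 [0.0267, 0.1584, -0.0412],
 [-0.0329, -0.0412, 0.1276]].

Step 3 — form the quadratic (x - mu)^T · Sigma^{-1} · (x - mu):
  Sigma^{-1} · (x - mu) = (-0.0288, 0.214, -0.2634).
  (x - mu)^T · [Sigma^{-1} · (x - mu)] = (-1)·(-0.0288) + (1)·(0.214) + (-2)·(-0.2634) = 0.7695.

Step 4 — take square root: d = √(0.7695) ≈ 0.8772.

d(x, mu) = √(0.7695) ≈ 0.8772


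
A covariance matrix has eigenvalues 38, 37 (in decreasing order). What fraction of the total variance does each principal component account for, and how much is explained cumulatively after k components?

Step 1 — total variance = trace(Sigma) = Σ λ_i = 38 + 37 = 75.

Step 2 — fraction explained by component i = λ_i / Σ λ:
  PC1: 38/75 = 0.5067
  PC2: 37/75 = 0.4933

Step 3 — cumulative fraction after k components = (λ_1 + ... + λ_k) / Σ λ:
  k = 1: 38/75 = 0.5067
  k = 2: (38 + 37)/75 = 75/75 = 1

Summary (fraction, with percent):

explained: PC1 0.5067 (50.67%), PC2 0.4933 (49.33%);  cumulative: 0.5067, 1


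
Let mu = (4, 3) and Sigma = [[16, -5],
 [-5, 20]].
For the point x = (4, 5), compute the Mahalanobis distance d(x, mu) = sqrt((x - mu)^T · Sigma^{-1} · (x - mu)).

Step 1 — centre the observation: (x - mu) = (0, 2).

Step 2 — invert Sigma. det(Sigma) = 16·20 - (-5)² = 295.
  Sigma^{-1} = (1/det) · [[d, -b], [-b, a]] = [[0.0678, 0.0169],
 [0.0169, 0.0542]].

Step 3 — form the quadratic (x - mu)^T · Sigma^{-1} · (x - mu):
  Sigma^{-1} · (x - mu) = (0.0339, 0.1085).
  (x - mu)^T · [Sigma^{-1} · (x - mu)] = (0)·(0.0339) + (2)·(0.1085) = 0.2169.

Step 4 — take square root: d = √(0.2169) ≈ 0.4658.

d(x, mu) = √(0.2169) ≈ 0.4658


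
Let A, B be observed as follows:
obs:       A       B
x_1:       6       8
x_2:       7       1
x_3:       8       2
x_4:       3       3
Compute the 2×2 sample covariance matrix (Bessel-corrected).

Step 1 — column means:
  mean(A) = (6 + 7 + 8 + 3) / 4 = 24/4 = 6
  mean(B) = (8 + 1 + 2 + 3) / 4 = 14/4 = 3.5

Step 2 — sample covariance S[i,j] = (1/(n-1)) · Σ_k (x_{k,i} - mean_i) · (x_{k,j} - mean_j), with n-1 = 3.
  S[A,A] = ((0)·(0) + (1)·(1) + (2)·(2) + (-3)·(-3)) / 3 = 14/3 = 4.6667
  S[A,B] = ((0)·(4.5) + (1)·(-2.5) + (2)·(-1.5) + (-3)·(-0.5)) / 3 = -4/3 = -1.3333
  S[B,B] = ((4.5)·(4.5) + (-2.5)·(-2.5) + (-1.5)·(-1.5) + (-0.5)·(-0.5)) / 3 = 29/3 = 9.6667

S is symmetric (S[j,i] = S[i,j]). Assembling:

S = [[4.6667, -1.3333],
 [-1.3333, 9.6667]]


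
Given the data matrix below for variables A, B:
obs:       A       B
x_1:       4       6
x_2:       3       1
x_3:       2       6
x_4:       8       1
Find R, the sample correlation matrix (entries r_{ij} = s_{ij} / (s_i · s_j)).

Step 1 — column means:
  mean(A) = (4 + 3 + 2 + 8) / 4 = 17/4 = 4.25
  mean(B) = (6 + 1 + 6 + 1) / 4 = 14/4 = 3.5

Step 2 — sample variances and covariances s[i,j] = (1/(n-1)) · Σ_k (x_{k,i} - mean_i) · (x_{k,j} - mean_j), with n-1 = 3:
  s[A,A] = ((-0.25)·(-0.25) + (-1.25)·(-1.25) + (-2.25)·(-2.25) + (3.75)·(3.75)) / 3 = 20.75/3 = 6.9167
  s[A,B] = ((-0.25)·(2.5) + (-1.25)·(-2.5) + (-2.25)·(2.5) + (3.75)·(-2.5)) / 3 = -12.5/3 = -4.1667
  s[B,B] = ((2.5)·(2.5) + (-2.5)·(-2.5) + (2.5)·(2.5) + (-2.5)·(-2.5)) / 3 = 25/3 = 8.3333
  Sample standard deviations s_i = √(s[i,i]):
  s(A) = √(6.9167) = 2.63
  s(B) = √(8.3333) = 2.8868

Step 3 — r_{ij} = s_{ij} / (s_i · s_j):
  r[A,A] = 1 (diagonal).
  r[A,B] = -4.1667 / (2.63 · 2.8868) = -4.1667 / 7.592 = -0.5488
  r[B,B] = 1 (diagonal).

R is symmetric with unit diagonal. Assembling:

R = [[1, -0.5488],
 [-0.5488, 1]]


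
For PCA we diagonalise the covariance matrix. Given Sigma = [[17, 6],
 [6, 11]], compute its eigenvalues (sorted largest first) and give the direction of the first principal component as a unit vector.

Step 1 — characteristic polynomial of 2×2 Sigma:
  det(Sigma - λI) = λ² - trace · λ + det = 0.
  trace = 17 + 11 = 28, det = 17·11 - (6)² = 151.
Step 2 — discriminant:
  Δ = trace² - 4·det = 784 - 604 = 180.
Step 3 — eigenvalues:
  λ = (trace ± √Δ)/2 = (28 ± 13.4164)/2,
  λ_1 = 20.7082,  λ_2 = 7.2918.

Step 4 — unit eigenvector for λ_1: solve (Sigma - λ_1 I)v = 0. First row:
  (17 - 20.7082)·v_x + (6)·v_y = 0, i.e. (-3.7082)·v_x + (6)·v_y = 0,
  so v ∝ (b, λ_1 - a) = (6, 3.7082) = u.
  ||u|| = √((6)² + (3.7082)²) = √(49.7508) ≈ 7.0534,
  v_1 = u/||u|| ≈ (0.8507, 0.5257) (||v_1|| = 1).

λ_1 = 20.7082,  λ_2 = 7.2918;  v_1 ≈ (0.8507, 0.5257)


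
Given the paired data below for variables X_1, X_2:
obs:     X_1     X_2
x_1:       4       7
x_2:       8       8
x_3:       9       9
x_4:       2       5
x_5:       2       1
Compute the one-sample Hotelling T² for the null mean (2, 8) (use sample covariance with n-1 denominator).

Step 1 — sample mean vector:
  mean(X_1) = (4 + 8 + 9 + 2 + 2) / 5 = 25/5 = 5
  mean(X_2) = (7 + 8 + 9 + 5 + 1) / 5 = 30/5 = 6
  x̄ = (5, 6),  deviation x̄ - mu_0 = (5, 6) - (2, 8) = (3, -2).

Step 2 — sample covariance matrix, S[i,j] = (1/(n-1)) · Σ_k (x_{k,i} - mean_i) · (x_{k,j} - mean_j), divisor n-1 = 4:
  S[X_1,X_1] = ((-1)·(-1) + (3)·(3) + (4)·(4) + (-3)·(-3) + (-3)·(-3)) / 4 = 44/4 = 11
  S[X_1,X_2] = ((-1)·(1) + (3)·(2) + (4)·(3) + (-3)·(-1) + (-3)·(-5)) / 4 = 35/4 = 8.75
  S[X_2,X_2] = ((1)·(1) + (2)·(2) + (3)·(3) + (-1)·(-1) + (-5)·(-5)) / 4 = 40/4 = 10
  S = [[11, 8.75],
 [8.75, 10]].

Step 3 — invert S. det(S) = 11·10 - (8.75)² = 33.4375.
  S^{-1} = (1/det) · [[d, -b], [-b, a]] = [[0.2991, -0.2617],
 [-0.2617, 0.329]].

Step 4 — quadratic form (x̄ - mu_0)^T · S^{-1} · (x̄ - mu_0):
  S^{-1} · (x̄ - mu_0) = (1.4206, -1.443),
  (x̄ - mu_0)^T · [...] = (3)·(1.4206) + (-2)·(-1.443) = 7.1477.

Step 5 — scale by n: T² = 5 · 7.1477 = 35.7383.

T² ≈ 35.7383


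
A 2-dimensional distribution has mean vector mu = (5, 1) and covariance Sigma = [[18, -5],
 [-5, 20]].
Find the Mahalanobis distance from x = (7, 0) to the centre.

Step 1 — centre the observation: (x - mu) = (2, -1).

Step 2 — invert Sigma. det(Sigma) = 18·20 - (-5)² = 335.
  Sigma^{-1} = (1/det) · [[d, -b], [-b, a]] = [[0.0597, 0.0149],
 [0.0149, 0.0537]].

Step 3 — form the quadratic (x - mu)^T · Sigma^{-1} · (x - mu):
  Sigma^{-1} · (x - mu) = (0.1045, -0.0239).
  (x - mu)^T · [Sigma^{-1} · (x - mu)] = (2)·(0.1045) + (-1)·(-0.0239) = 0.2328.

Step 4 — take square root: d = √(0.2328) ≈ 0.4825.

d(x, mu) = √(0.2328) ≈ 0.4825


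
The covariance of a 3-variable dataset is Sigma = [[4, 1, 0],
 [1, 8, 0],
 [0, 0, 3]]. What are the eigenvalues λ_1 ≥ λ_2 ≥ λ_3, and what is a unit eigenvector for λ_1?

Step 1 — characteristic polynomial p(λ) = det(λI - Sigma) = λ³ - tr·λ² + c_1·λ - det, where tr = trace, c_1 = sum of the principal 2×2 minors, det = det(Sigma):
  tr = 4 + 8 + 3 = 15,
  c_1 = (4·8 - (1)²) + (4·3 - (0)²) + (8·3 - (0)²) = 31 + 12 + 24 = 67,
  det = 4·(8·3 - (0)²) - (1)·((1)·3 - (0)·(0)) + (0)·((1)·(0) - 8·(0)) = 4·(24) - (1)·(3) + (0)·(0) = 93.
  So p(λ) = λ³ - 15λ² + 67λ - 93.
Step 2 — look for an integer root (rational root theorem: any rational root is an integer divisor of 93). Testing λ = 3:
  p(3) = 27 - 135 + 201 - 93 = 0  ✓
  Dividing out (λ - 3): p(λ) = (λ - 3)(λ² - 12λ + 31).
Step 3 — remaining eigenvalues from the quadratic λ² - 12λ + 31 = 0:
  Δ = 12² - 4·31 = 144 - 124 = 20,  λ = (12 ± √20)/2 = (12 ± 4.4721)/2 ≈ 8.2361 or 3.7639.
  Sorted: λ_1 = 8.2361,  λ_2 = 3.7639,  λ_3 = 3  (check: sum = 15 = tr ✓).

Step 4 — unit eigenvector for λ_1 ≈ 8.2361: v spans the null space of (Sigma - λ_1 I), whose rows are
  r_1 = (-4.2361, 1, 0),  r_2 = (1, -0.2361, 0),  r_3 = (0, 0, -5.2361).
  v is orthogonal to every row, so take v ∝ r_1 × r_3 = ((1)·(-5.2361) - (0)·(0), (0)·(0) - (-4.2361)·(-5.2361), (-4.2361)·(0) - (1)·(0)) ≈ (-5.2361, -22.1803, 0).
  Rescale (multiply by -1 so the first nonzero entry is positive): u = (5.2361, 22.1803, 0).
  ||u|| = √((5.2361)² + (22.1803)² + (0)²) = √(519.3839) ≈ 22.79,  v_1 = u/||u|| ≈ (0.2298, 0.9732, 0) (||v_1|| = 1).

λ_1 = 8.2361,  λ_2 = 3.7639,  λ_3 = 3;  v_1 ≈ (0.2298, 0.9732, 0)


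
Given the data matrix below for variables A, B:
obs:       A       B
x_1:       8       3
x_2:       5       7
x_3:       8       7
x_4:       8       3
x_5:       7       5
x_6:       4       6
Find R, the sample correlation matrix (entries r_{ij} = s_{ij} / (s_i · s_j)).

Step 1 — column means:
  mean(A) = (8 + 5 + 8 + 8 + 7 + 4) / 6 = 40/6 = 6.6667
  mean(B) = (3 + 7 + 7 + 3 + 5 + 6) / 6 = 31/6 = 5.1667

Step 2 — sample variances and covariances s[i,j] = (1/(n-1)) · Σ_k (x_{k,i} - mean_i) · (x_{k,j} - mean_j), with n-1 = 5:
  s[A,A] = ((1.3333)·(1.3333) + (-1.6667)·(-1.6667) + (1.3333)·(1.3333) + (1.3333)·(1.3333) + (0.3333)·(0.3333) + (-2.6667)·(-2.6667)) / 5 = 15.3333/5 = 3.0667
  s[A,B] = ((1.3333)·(-2.1667) + (-1.6667)·(1.8333) + (1.3333)·(1.8333) + (1.3333)·(-2.1667) + (0.3333)·(-0.1667) + (-2.6667)·(0.8333)) / 5 = -8.6667/5 = -1.7333
  s[B,B] = ((-2.1667)·(-2.1667) + (1.8333)·(1.8333) + (1.8333)·(1.8333) + (-2.1667)·(-2.1667) + (-0.1667)·(-0.1667) + (0.8333)·(0.8333)) / 5 = 16.8333/5 = 3.3667
  Sample standard deviations s_i = √(s[i,i]):
  s(A) = √(3.0667) = 1.7512
  s(B) = √(3.3667) = 1.8348

Step 3 — r_{ij} = s_{ij} / (s_i · s_j):
  r[A,A] = 1 (diagonal).
  r[A,B] = -1.7333 / (1.7512 · 1.8348) = -1.7333 / 3.2132 = -0.5394
  r[B,B] = 1 (diagonal).

R is symmetric with unit diagonal. Assembling:

R = [[1, -0.5394],
 [-0.5394, 1]]


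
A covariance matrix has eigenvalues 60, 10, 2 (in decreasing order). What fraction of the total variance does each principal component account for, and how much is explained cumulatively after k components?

Step 1 — total variance = trace(Sigma) = Σ λ_i = 60 + 10 + 2 = 72.

Step 2 — fraction explained by component i = λ_i / Σ λ:
  PC1: 60/72 = 0.8333
  PC2: 10/72 = 0.1389
  PC3: 2/72 = 0.0278

Step 3 — cumulative fraction after k components = (λ_1 + ... + λ_k) / Σ λ:
  k = 1: 60/72 = 0.8333
  k = 2: (60 + 10)/72 = 70/72 = 0.9722
  k = 3: (60 + 10 + 2)/72 = 72/72 = 1

Summary (fraction, with percent):

explained: PC1 0.8333 (83.33%), PC2 0.1389 (13.89%), PC3 0.0278 (2.78%);  cumulative: 0.8333, 0.9722, 1


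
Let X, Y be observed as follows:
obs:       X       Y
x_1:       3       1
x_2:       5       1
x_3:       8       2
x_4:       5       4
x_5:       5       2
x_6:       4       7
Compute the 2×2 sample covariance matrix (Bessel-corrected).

Step 1 — column means:
  mean(X) = (3 + 5 + 8 + 5 + 5 + 4) / 6 = 30/6 = 5
  mean(Y) = (1 + 1 + 2 + 4 + 2 + 7) / 6 = 17/6 = 2.8333

Step 2 — sample covariance S[i,j] = (1/(n-1)) · Σ_k (x_{k,i} - mean_i) · (x_{k,j} - mean_j), with n-1 = 5.
  S[X,X] = ((-2)·(-2) + (0)·(0) + (3)·(3) + (0)·(0) + (0)·(0) + (-1)·(-1)) / 5 = 14/5 = 2.8
  S[X,Y] = ((-2)·(-1.8333) + (0)·(-1.8333) + (3)·(-0.8333) + (0)·(1.1667) + (0)·(-0.8333) + (-1)·(4.1667)) / 5 = -3/5 = -0.6
  S[Y,Y] = ((-1.8333)·(-1.8333) + (-1.8333)·(-1.8333) + (-0.8333)·(-0.8333) + (1.1667)·(1.1667) + (-0.8333)·(-0.8333) + (4.1667)·(4.1667)) / 5 = 26.8333/5 = 5.3667

S is symmetric (S[j,i] = S[i,j]). Assembling:

S = [[2.8, -0.6],
 [-0.6, 5.3667]]


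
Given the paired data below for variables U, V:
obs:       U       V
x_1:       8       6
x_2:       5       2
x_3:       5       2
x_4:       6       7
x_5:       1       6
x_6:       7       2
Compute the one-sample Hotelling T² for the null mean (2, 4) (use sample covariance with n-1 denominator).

Step 1 — sample mean vector:
  mean(U) = (8 + 5 + 5 + 6 + 1 + 7) / 6 = 32/6 = 5.3333
  mean(V) = (6 + 2 + 2 + 7 + 6 + 2) / 6 = 25/6 = 4.1667
  x̄ = (5.3333, 4.1667),  deviation x̄ - mu_0 = (5.3333, 4.1667) - (2, 4) = (3.3333, 0.1667).

Step 2 — sample covariance matrix, S[i,j] = (1/(n-1)) · Σ_k (x_{k,i} - mean_i) · (x_{k,j} - mean_j), divisor n-1 = 5:
  S[U,U] = ((2.6667)·(2.6667) + (-0.3333)·(-0.3333) + (-0.3333)·(-0.3333) + (0.6667)·(0.6667) + (-4.3333)·(-4.3333) + (1.6667)·(1.6667)) / 5 = 29.3333/5 = 5.8667
  S[U,V] = ((2.6667)·(1.8333) + (-0.3333)·(-2.1667) + (-0.3333)·(-2.1667) + (0.6667)·(2.8333) + (-4.3333)·(1.8333) + (1.6667)·(-2.1667)) / 5 = -3.3333/5 = -0.6667
  S[V,V] = ((1.8333)·(1.8333) + (-2.1667)·(-2.1667) + (-2.1667)·(-2.1667) + (2.8333)·(2.8333) + (1.8333)·(1.8333) + (-2.1667)·(-2.1667)) / 5 = 28.8333/5 = 5.7667
  S = [[5.8667, -0.6667],
 [-0.6667, 5.7667]].

Step 3 — invert S. det(S) = 5.8667·5.7667 - (-0.6667)² = 33.3867.
  S^{-1} = (1/det) · [[d, -b], [-b, a]] = [[0.1727, 0.02],
 [0.02, 0.1757]].

Step 4 — quadratic form (x̄ - mu_0)^T · S^{-1} · (x̄ - mu_0):
  S^{-1} · (x̄ - mu_0) = (0.5791, 0.0958),
  (x̄ - mu_0)^T · [...] = (3.3333)·(0.5791) + (0.1667)·(0.0958) = 1.9462.

Step 5 — scale by n: T² = 6 · 1.9462 = 11.6773.

T² ≈ 11.6773


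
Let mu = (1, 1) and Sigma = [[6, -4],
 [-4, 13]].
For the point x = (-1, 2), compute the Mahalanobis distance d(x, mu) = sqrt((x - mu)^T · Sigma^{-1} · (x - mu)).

Step 1 — centre the observation: (x - mu) = (-2, 1).

Step 2 — invert Sigma. det(Sigma) = 6·13 - (-4)² = 62.
  Sigma^{-1} = (1/det) · [[d, -b], [-b, a]] = [[0.2097, 0.0645],
 [0.0645, 0.0968]].

Step 3 — form the quadratic (x - mu)^T · Sigma^{-1} · (x - mu):
  Sigma^{-1} · (x - mu) = (-0.3548, -0.0323).
  (x - mu)^T · [Sigma^{-1} · (x - mu)] = (-2)·(-0.3548) + (1)·(-0.0323) = 0.6774.

Step 4 — take square root: d = √(0.6774) ≈ 0.8231.

d(x, mu) = √(0.6774) ≈ 0.8231


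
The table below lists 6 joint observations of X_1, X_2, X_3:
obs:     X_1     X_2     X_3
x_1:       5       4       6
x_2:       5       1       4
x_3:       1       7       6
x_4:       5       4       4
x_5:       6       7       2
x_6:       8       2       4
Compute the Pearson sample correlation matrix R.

Step 1 — column means:
  mean(X_1) = (5 + 5 + 1 + 5 + 6 + 8) / 6 = 30/6 = 5
  mean(X_2) = (4 + 1 + 7 + 4 + 7 + 2) / 6 = 25/6 = 4.1667
  mean(X_3) = (6 + 4 + 6 + 4 + 2 + 4) / 6 = 26/6 = 4.3333

Step 2 — sample variances and covariances s[i,j] = (1/(n-1)) · Σ_k (x_{k,i} - mean_i) · (x_{k,j} - mean_j), with n-1 = 5:
  s[X_1,X_1] = ((0)·(0) + (0)·(0) + (-4)·(-4) + (0)·(0) + (1)·(1) + (3)·(3)) / 5 = 26/5 = 5.2
  s[X_1,X_2] = ((0)·(-0.1667) + (0)·(-3.1667) + (-4)·(2.8333) + (0)·(-0.1667) + (1)·(2.8333) + (3)·(-2.1667)) / 5 = -15/5 = -3
  s[X_1,X_3] = ((0)·(1.6667) + (0)·(-0.3333) + (-4)·(1.6667) + (0)·(-0.3333) + (1)·(-2.3333) + (3)·(-0.3333)) / 5 = -10/5 = -2
  s[X_2,X_2] = ((-0.1667)·(-0.1667) + (-3.1667)·(-3.1667) + (2.8333)·(2.8333) + (-0.1667)·(-0.1667) + (2.8333)·(2.8333) + (-2.1667)·(-2.1667)) / 5 = 30.8333/5 = 6.1667
  s[X_2,X_3] = ((-0.1667)·(1.6667) + (-3.1667)·(-0.3333) + (2.8333)·(1.6667) + (-0.1667)·(-0.3333) + (2.8333)·(-2.3333) + (-2.1667)·(-0.3333)) / 5 = -0.3333/5 = -0.0667
  s[X_3,X_3] = ((1.6667)·(1.6667) + (-0.3333)·(-0.3333) + (1.6667)·(1.6667) + (-0.3333)·(-0.3333) + (-2.3333)·(-2.3333) + (-0.3333)·(-0.3333)) / 5 = 11.3333/5 = 2.2667
  Sample standard deviations s_i = √(s[i,i]):
  s(X_1) = √(5.2) = 2.2804
  s(X_2) = √(6.1667) = 2.4833
  s(X_3) = √(2.2667) = 1.5055

Step 3 — r_{ij} = s_{ij} / (s_i · s_j):
  r[X_1,X_1] = 1 (diagonal).
  r[X_1,X_2] = -3 / (2.2804 · 2.4833) = -3 / 5.6627 = -0.5298
  r[X_1,X_3] = -2 / (2.2804 · 1.5055) = -2 / 3.4332 = -0.5826
  r[X_2,X_2] = 1 (diagonal).
  r[X_2,X_3] = -0.0667 / (2.4833 · 1.5055) = -0.0667 / 3.7387 = -0.0178
  r[X_3,X_3] = 1 (diagonal).

R is symmetric with unit diagonal. Assembling:

R = [[1, -0.5298, -0.5826],
 [-0.5298, 1, -0.0178],
 [-0.5826, -0.0178, 1]]


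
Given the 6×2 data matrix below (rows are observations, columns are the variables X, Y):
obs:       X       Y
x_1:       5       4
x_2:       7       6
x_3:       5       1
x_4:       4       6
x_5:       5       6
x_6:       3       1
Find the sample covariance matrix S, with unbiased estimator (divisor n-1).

Step 1 — column means:
  mean(X) = (5 + 7 + 5 + 4 + 5 + 3) / 6 = 29/6 = 4.8333
  mean(Y) = (4 + 6 + 1 + 6 + 6 + 1) / 6 = 24/6 = 4

Step 2 — sample covariance S[i,j] = (1/(n-1)) · Σ_k (x_{k,i} - mean_i) · (x_{k,j} - mean_j), with n-1 = 5.
  S[X,X] = ((0.1667)·(0.1667) + (2.1667)·(2.1667) + (0.1667)·(0.1667) + (-0.8333)·(-0.8333) + (0.1667)·(0.1667) + (-1.8333)·(-1.8333)) / 5 = 8.8333/5 = 1.7667
  S[X,Y] = ((0.1667)·(0) + (2.1667)·(2) + (0.1667)·(-3) + (-0.8333)·(2) + (0.1667)·(2) + (-1.8333)·(-3)) / 5 = 8/5 = 1.6
  S[Y,Y] = ((0)·(0) + (2)·(2) + (-3)·(-3) + (2)·(2) + (2)·(2) + (-3)·(-3)) / 5 = 30/5 = 6

S is symmetric (S[j,i] = S[i,j]). Assembling:

S = [[1.7667, 1.6],
 [1.6, 6]]
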